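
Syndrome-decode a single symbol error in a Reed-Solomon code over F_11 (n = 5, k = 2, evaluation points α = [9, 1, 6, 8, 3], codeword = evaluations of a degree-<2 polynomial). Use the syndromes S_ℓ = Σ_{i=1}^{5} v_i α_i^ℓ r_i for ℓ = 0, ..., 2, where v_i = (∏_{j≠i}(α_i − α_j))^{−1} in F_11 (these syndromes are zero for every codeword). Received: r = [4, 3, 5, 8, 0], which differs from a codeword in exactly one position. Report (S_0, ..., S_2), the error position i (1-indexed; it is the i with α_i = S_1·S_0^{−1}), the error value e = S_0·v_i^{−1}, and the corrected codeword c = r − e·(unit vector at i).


S = (7, 10, 8), error at position 5, error magnitude e = 5, c = [4, 3, 5, 8, 6].

Step 1: column multipliers v_i = (∏_{j≠i}(α_i − α_j))^{−1} mod 11.
  i = 1 (α = 9): (9−1)(9−6)(9−8)(9−3) = 8·3·1·6 = 144 ≡ 1, so v_1 = 1^{−1} = 1 (mod 11).
  i = 2 (α = 1): (1−9)(1−6)(1−8)(1−3) = (−8)·(−5)·(−7)·(−2) = 560 ≡ 10, so v_2 = 10^{−1} = 10 (mod 11).
  i = 3 (α = 6): (6−9)(6−1)(6−8)(6−3) = (−3)·5·(−2)·3 = 90 ≡ 2, so v_3 = 2^{−1} = 6 (mod 11).
  i = 4 (α = 8): (8−9)(8−1)(8−6)(8−3) = (−1)·7·2·5 = −70 ≡ 7, so v_4 = 7^{−1} = 8 (mod 11).
  i = 5 (α = 3): (3−9)(3−1)(3−6)(3−8) = (−6)·2·(−3)·(−5) = −180 ≡ 7, so v_5 = 7^{−1} = 8 (mod 11).
  v = [1, 10, 6, 8, 8].
Step 2: syndromes of r = [4, 3, 5, 8, 0] (all sums mod 11).
  S_0 = Σ v_i r_i = 1·4 + 10·3 + 6·5 + 8·8 + 8·0 = 128 ≡ 7.
  S_1 = Σ v_i α_i r_i = 1·9·4 + 10·1·3 + 6·6·5 + 8·8·8 + 8·3·0 = 758 ≡ 10.
  α_i^2 mod 11 = [4, 1, 3, 9, 9].
  S_2 = Σ v_i α_i^2 r_i = 1·4·4 + 10·1·3 + 6·3·5 + 8·9·8 + 8·9·0 = 712 ≡ 8.
  S = (7, 10, 8) ≠ 0, so r is not a codeword (an error is present).
Step 3: locate the error. For a single error e at position i, S_ℓ = v_i·e·α_i^ℓ, so α_err = S_1/S_0.
  S_0^{−1} = 7^{−1} = 8 (mod 11), so α_err = 10·8 = 80 ≡ 3 = α_5. Error position i = 5.
  Consistency check: S_2/S_1 = 8·10 = 80 ≡ 3 = α_err ✓ (single-error assumption holds).
Step 4: error magnitude e = S_0/v_5 = S_0·∏_{j≠5}(α_5 − α_j) = 7·7 = 49 ≡ 5 (mod 11).
Step 5: correct position 5: c_5 = r_5 − e = 0 − 5 ≡ 6 (mod 11). Hence c = [4, 3, 5, 8, 6].
  Check: interpolating c through the α_i gives m(x) = 7 + 7·x (degree < 2) with m(α_i) = c_i for every i, so c is indeed a codeword.


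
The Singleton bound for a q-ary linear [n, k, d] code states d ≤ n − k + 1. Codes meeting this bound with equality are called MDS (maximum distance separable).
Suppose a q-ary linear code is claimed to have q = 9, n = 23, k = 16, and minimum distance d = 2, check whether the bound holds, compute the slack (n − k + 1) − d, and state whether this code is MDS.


Singleton RHS = n − k + 1 = 8, slack = 6, bound satisfied, not MDS.

Singleton bound: d ≤ n − k + 1.
Here n = 23, k = 16, so n − k + 1 = 8.
Given d = 2, check d ≤ 8: YES.
Slack = (n − k + 1) − d = 6.
The code is NOT MDS (slack = 6 > 0).
Description: the claimed parameters are [23, 16, 2]_9; such a code would be non-MDS.


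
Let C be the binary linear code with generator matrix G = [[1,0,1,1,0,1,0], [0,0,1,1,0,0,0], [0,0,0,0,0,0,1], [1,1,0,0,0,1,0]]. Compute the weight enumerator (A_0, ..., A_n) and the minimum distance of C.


Weight distribution: A_0 = 1, A_1 = 2, A_2 = 3, A_3 = 4, A_4 = 3, A_5 = 2, A_6 = 1. Minimum distance d = 1.

Enumerate all 2^4 = 16 messages m ∈ F_2^4.
For each, compute codeword c = mG in F_2^7, then tally its weight.
  m = 0000 → c = 0000000, weight = 0.
  m = 1000 → c = 1011010, weight = 4.
  m = 0100 → c = 0011000, weight = 2.
  m = 1100 → c = 1000010, weight = 2.
  m = 0010 → c = 0000001, weight = 1.
  m = 1010 → c = 1011011, weight = 5.
  m = 0110 → c = 0011001, weight = 3.
  m = 1110 → c = 1000011, weight = 3.
  m = 0001 → c = 1100010, weight = 3.
  m = 1001 → c = 0111000, weight = 3.
  m = 0101 → c = 1111010, weight = 5.
  m = 1101 → c = 0100000, weight = 1.
  m = 0011 → c = 1100011, weight = 4.
  m = 1011 → c = 0111001, weight = 4.
  m = 0111 → c = 1111011, weight = 6.
  m = 1111 → c = 0100001, weight = 2.
Tally weights:
  weight 0: 1 codewords.
  weight 1: 2 codewords.
  weight 2: 3 codewords.
  weight 3: 4 codewords.
  weight 4: 3 codewords.
  weight 5: 2 codewords.
  weight 6: 1 codewords.
Minimum distance d = smallest w > 0 with A_w > 0 = 1.
Sanity: Σ A_w = 16 = 2^4 = 16 ✓.


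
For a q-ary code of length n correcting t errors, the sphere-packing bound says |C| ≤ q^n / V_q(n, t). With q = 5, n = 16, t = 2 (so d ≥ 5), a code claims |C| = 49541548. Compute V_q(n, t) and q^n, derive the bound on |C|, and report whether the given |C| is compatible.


V_q(n, t) = 1985, q^n = 152587890625, Hamming bound = 76870473, |C| = 49541548 ≤ bound (satisfied).

Step 1: Compute V_q(n, t) = Σ_{j=0}^2 C(n, j) (q−1)^j.
  j = 0: C(16,0)·(4)^0 = 1·1 = 1.
  j = 1: C(16,1)·(4)^1 = 16·4 = 64.
  j = 2: C(16,2)·(4)^2 = 120·16 = 1920.
  V_q(n, t) = 1 + 64 + 1920 = 1985.
Step 2: q^n = 5^16 = 152587890625.
Step 3: Hamming bound ⌊q^n / V_q(n,t)⌋ = ⌊152587890625/1985⌋ = 76870473.
Step 4: Compare |C| = 49541548 to 76870473: satisfied.
The claimed |C| lies below the Hamming bound.


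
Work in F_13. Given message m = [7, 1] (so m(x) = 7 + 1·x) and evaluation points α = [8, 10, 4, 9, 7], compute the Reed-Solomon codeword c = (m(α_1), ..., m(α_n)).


c = [2, 4, 11, 3, 1]

Message polynomial: m(x) = 7 + 1·x (mod 13).
For each evaluation point α_i, compute m(α_i) mod 13:
  α_1 = 8: Horner steps 1 → 2, so m(8) = 2.
  α_2 = 10: Horner steps 1 → 4, so m(10) = 4.
  α_3 = 4: Horner steps 1 → 11, so m(4) = 11.
  α_4 = 9: Horner steps 1 → 3, so m(9) = 3.
  α_5 = 7: Horner steps 1 → 1, so m(7) = 1.
Codeword c = [2, 4, 11, 3, 1] ∈ F_13^5.


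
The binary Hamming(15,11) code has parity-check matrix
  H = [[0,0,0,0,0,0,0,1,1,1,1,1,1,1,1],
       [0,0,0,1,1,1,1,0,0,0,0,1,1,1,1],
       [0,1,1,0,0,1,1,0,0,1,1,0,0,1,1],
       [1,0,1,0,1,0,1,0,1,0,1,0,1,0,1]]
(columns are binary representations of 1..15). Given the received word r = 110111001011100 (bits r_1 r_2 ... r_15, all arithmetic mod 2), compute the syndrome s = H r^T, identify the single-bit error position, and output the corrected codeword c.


s = (0, 1, 1, 1)^T, error position = 7, corrected codeword c = 110111101011100

Compute s = H r^T mod 2 one row at a time:
  s_1 = 0 + 1 + 0 + 1 + 1 + 1 + 0 + 0 = 4 ≡ 0 (mod 2).
  s_2 = 1 + 1 + 1 + 0 + 1 + 1 + 0 + 0 = 5 ≡ 1 (mod 2).
  s_3 = 1 + 0 + 1 + 0 + 0 + 1 + 0 + 0 = 3 ≡ 1 (mod 2).
  s_4 = 1 + 0 + 1 + 0 + 1 + 1 + 1 + 0 = 5 ≡ 1 (mod 2).
s = (0, 1, 1, 1)^T — this equals column 7 of H (binary 0111), so error is at position 7.
Correct: flip bit 7 of r = 110111001011100 to get c = 110111101011100.


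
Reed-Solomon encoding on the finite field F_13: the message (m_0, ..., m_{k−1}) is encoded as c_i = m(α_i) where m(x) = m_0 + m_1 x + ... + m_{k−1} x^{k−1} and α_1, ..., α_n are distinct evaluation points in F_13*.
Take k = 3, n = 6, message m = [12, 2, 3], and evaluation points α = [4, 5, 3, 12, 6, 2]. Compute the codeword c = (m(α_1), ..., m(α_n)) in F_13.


c = [3, 6, 6, 0, 2, 2]

Message polynomial: m(x) = 12 + 2·x + 3·x^2 (mod 13).
For each evaluation point α_i, compute m(α_i) mod 13:
  α_1 = 4: Horner steps 3 → 1 → 3, so m(4) = 3.
  α_2 = 5: Horner steps 3 → 4 → 6, so m(5) = 6.
  α_3 = 3: Horner steps 3 → 11 → 6, so m(3) = 6.
  α_4 = 12: Horner steps 3 → 12 → 0, so m(12) = 0.
  α_5 = 6: Horner steps 3 → 7 → 2, so m(6) = 2.
  α_6 = 2: Horner steps 3 → 8 → 2, so m(2) = 2.
Codeword c = [3, 6, 6, 0, 2, 2] ∈ F_13^6.


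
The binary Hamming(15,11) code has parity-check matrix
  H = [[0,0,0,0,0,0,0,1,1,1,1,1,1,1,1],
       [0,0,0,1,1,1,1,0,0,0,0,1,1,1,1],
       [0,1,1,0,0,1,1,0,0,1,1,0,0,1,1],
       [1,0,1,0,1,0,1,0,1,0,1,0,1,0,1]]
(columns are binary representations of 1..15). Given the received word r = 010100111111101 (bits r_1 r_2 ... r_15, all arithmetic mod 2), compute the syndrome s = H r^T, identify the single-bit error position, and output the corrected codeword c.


s = (1, 1, 1, 1)^T, error position = 15, corrected codeword c = 010100111111100

Compute s = H r^T mod 2 one row at a time:
  s_1 = 1 + 1 + 1 + 1 + 1 + 1 + 0 + 1 = 7 ≡ 1 (mod 2).
  s_2 = 1 + 0 + 0 + 1 + 1 + 1 + 0 + 1 = 5 ≡ 1 (mod 2).
  s_3 = 1 + 0 + 0 + 1 + 1 + 1 + 0 + 1 = 5 ≡ 1 (mod 2).
  s_4 = 0 + 0 + 0 + 1 + 1 + 1 + 1 + 1 = 5 ≡ 1 (mod 2).
s = (1, 1, 1, 1)^T — this equals column 15 of H (binary 1111), so error is at position 15.
Correct: flip bit 15 of r = 010100111111101 to get c = 010100111111100.


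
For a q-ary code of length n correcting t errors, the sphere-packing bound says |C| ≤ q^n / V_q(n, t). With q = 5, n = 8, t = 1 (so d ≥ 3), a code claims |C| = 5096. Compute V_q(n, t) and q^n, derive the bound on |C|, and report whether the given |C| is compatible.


V_q(n, t) = 33, q^n = 390625, Hamming bound = 11837, |C| = 5096 ≤ bound (satisfied).

Step 1: Compute V_q(n, t) = Σ_{j=0}^1 C(n, j) (q−1)^j.
  j = 0: C(8,0)·(4)^0 = 1·1 = 1.
  j = 1: C(8,1)·(4)^1 = 8·4 = 32.
  V_q(n, t) = 1 + 32 = 33.
Step 2: q^n = 5^8 = 390625.
Step 3: Hamming bound ⌊q^n / V_q(n,t)⌋ = ⌊390625/33⌋ = 11837.
Step 4: Compare |C| = 5096 to 11837: satisfied.
The claimed |C| lies below the Hamming bound.


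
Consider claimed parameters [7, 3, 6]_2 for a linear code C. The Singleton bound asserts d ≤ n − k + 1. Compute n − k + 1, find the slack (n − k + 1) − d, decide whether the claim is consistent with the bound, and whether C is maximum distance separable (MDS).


Singleton RHS = n − k + 1 = 5, slack = -1, bound violated (no such code; not MDS).

Singleton bound: d ≤ n − k + 1.
Here n = 7, k = 3, so n − k + 1 = 5.
Given d = 6, check d ≤ 5: NO.
Slack = (n − k + 1) − d = -1.
The slack is negative: d = 6 exceeds n − k + 1 = 5 by 1, so the Singleton bound is violated and no linear [7, 3, 6]_2 code can exist. In particular it is not MDS (MDS requires d = n − k + 1 exactly).
Description: the claimed parameters are [7, 3, 6]_2; such a code would be impossible (violates the Singleton bound).


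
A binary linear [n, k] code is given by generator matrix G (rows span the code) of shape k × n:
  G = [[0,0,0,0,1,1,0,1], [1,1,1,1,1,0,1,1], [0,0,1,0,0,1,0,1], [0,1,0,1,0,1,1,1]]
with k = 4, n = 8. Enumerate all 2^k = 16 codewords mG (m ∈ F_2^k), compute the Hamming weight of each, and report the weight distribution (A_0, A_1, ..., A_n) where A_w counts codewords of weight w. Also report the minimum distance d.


Weight distribution: A_0 = 1, A_2 = 2, A_3 = 4, A_4 = 3, A_5 = 2, A_6 = 2, A_7 = 2. Minimum distance d = 2.

Enumerate all 2^4 = 16 messages m ∈ F_2^4.
For each, compute codeword c = mG in F_2^8, then tally its weight.
  m = 0000 → c = 00000000, weight = 0.
  m = 1000 → c = 00001101, weight = 3.
  m = 0100 → c = 11111011, weight = 7.
  m = 1100 → c = 11110110, weight = 6.
  m = 0010 → c = 00100101, weight = 3.
  m = 1010 → c = 00101000, weight = 2.
  m = 0110 → c = 11011110, weight = 6.
  m = 1110 → c = 11010011, weight = 5.
  m = 0001 → c = 01010111, weight = 5.
  m = 1001 → c = 01011010, weight = 4.
  m = 0101 → c = 10101100, weight = 4.
  m = 1101 → c = 10100001, weight = 3.
  m = 0011 → c = 01110010, weight = 4.
  m = 1011 → c = 01111111, weight = 7.
  m = 0111 → c = 10001001, weight = 3.
  m = 1111 → c = 10000100, weight = 2.
Tally weights:
  weight 0: 1 codewords.
  weight 2: 2 codewords.
  weight 3: 4 codewords.
  weight 4: 3 codewords.
  weight 5: 2 codewords.
  weight 6: 2 codewords.
  weight 7: 2 codewords.
Minimum distance d = smallest w > 0 with A_w > 0 = 2.
Sanity: Σ A_w = 16 = 2^4 = 16 ✓.


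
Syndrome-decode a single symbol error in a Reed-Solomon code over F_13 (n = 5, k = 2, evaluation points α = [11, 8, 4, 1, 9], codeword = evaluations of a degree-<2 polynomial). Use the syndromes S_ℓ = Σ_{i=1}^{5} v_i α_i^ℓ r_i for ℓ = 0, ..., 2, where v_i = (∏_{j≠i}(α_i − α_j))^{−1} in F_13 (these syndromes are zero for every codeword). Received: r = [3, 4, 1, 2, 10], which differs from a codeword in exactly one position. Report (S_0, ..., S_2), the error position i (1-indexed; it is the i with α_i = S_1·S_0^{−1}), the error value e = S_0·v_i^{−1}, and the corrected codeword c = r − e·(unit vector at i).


S = (12, 4, 10), error at position 5, error magnitude e = 2, c = [3, 4, 1, 2, 8].

Step 1: column multipliers v_i = (∏_{j≠i}(α_i − α_j))^{−1} mod 13.
  i = 1 (α = 11): (11−8)(11−4)(11−1)(11−9) = 3·7·10·2 = 420 ≡ 4, so v_1 = 4^{−1} = 10 (mod 13).
  i = 2 (α = 8): (8−11)(8−4)(8−1)(8−9) = (−3)·4·7·(−1) = 84 ≡ 6, so v_2 = 6^{−1} = 11 (mod 13).
  i = 3 (α = 4): (4−11)(4−8)(4−1)(4−9) = (−7)·(−4)·3·(−5) = −420 ≡ 9, so v_3 = 9^{−1} = 3 (mod 13).
  i = 4 (α = 1): (1−11)(1−8)(1−4)(1−9) = (−10)·(−7)·(−3)·(−8) = 1680 ≡ 3, so v_4 = 3^{−1} = 9 (mod 13).
  i = 5 (α = 9): (9−11)(9−8)(9−4)(9−1) = (−2)·1·5·8 = −80 ≡ 11, so v_5 = 11^{−1} = 6 (mod 13).
  v = [10, 11, 3, 9, 6].
Step 2: syndromes of r = [3, 4, 1, 2, 10] (all sums mod 13).
  S_0 = Σ v_i r_i = 10·3 + 11·4 + 3·1 + 9·2 + 6·10 = 155 ≡ 12.
  S_1 = Σ v_i α_i r_i = 10·11·3 + 11·8·4 + 3·4·1 + 9·1·2 + 6·9·10 = 1252 ≡ 4.
  α_i^2 mod 13 = [4, 12, 3, 1, 3].
  S_2 = Σ v_i α_i^2 r_i = 10·4·3 + 11·12·4 + 3·3·1 + 9·1·2 + 6·3·10 = 855 ≡ 10.
  S = (12, 4, 10) ≠ 0, so r is not a codeword (an error is present).
Step 3: locate the error. For a single error e at position i, S_ℓ = v_i·e·α_i^ℓ, so α_err = S_1/S_0.
  S_0^{−1} = 12^{−1} = 12 (mod 13), so α_err = 4·12 = 48 ≡ 9 = α_5. Error position i = 5.
  Consistency check: S_2/S_1 = 10·10 = 100 ≡ 9 = α_err ✓ (single-error assumption holds).
Step 4: error magnitude e = S_0/v_5 = S_0·∏_{j≠5}(α_5 − α_j) = 12·11 = 132 ≡ 2 (mod 13).
Step 5: correct position 5: c_5 = r_5 − e = 10 − 2 ≡ 8 (mod 13). Hence c = [3, 4, 1, 2, 8].
  Check: interpolating c through the α_i gives m(x) = 11 + 4·x (degree < 2) with m(α_i) = c_i for every i, so c is indeed a codeword.


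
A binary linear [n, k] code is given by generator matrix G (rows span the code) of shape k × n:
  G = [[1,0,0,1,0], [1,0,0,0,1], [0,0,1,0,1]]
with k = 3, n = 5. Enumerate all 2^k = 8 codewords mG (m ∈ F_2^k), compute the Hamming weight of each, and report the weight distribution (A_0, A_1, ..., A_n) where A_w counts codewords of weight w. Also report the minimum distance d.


Weight distribution: A_0 = 1, A_2 = 6, A_4 = 1. Minimum distance d = 2.

Enumerate all 2^3 = 8 messages m ∈ F_2^3.
For each, compute codeword c = mG in F_2^5, then tally its weight.
  m = 000 → c = 00000, weight = 0.
  m = 100 → c = 10010, weight = 2.
  m = 010 → c = 10001, weight = 2.
  m = 110 → c = 00011, weight = 2.
  m = 001 → c = 00101, weight = 2.
  m = 101 → c = 10111, weight = 4.
  m = 011 → c = 10100, weight = 2.
  m = 111 → c = 00110, weight = 2.
Tally weights:
  weight 0: 1 codewords.
  weight 2: 6 codewords.
  weight 4: 1 codewords.
Minimum distance d = smallest w > 0 with A_w > 0 = 2.
Sanity: Σ A_w = 8 = 2^3 = 8 ✓.


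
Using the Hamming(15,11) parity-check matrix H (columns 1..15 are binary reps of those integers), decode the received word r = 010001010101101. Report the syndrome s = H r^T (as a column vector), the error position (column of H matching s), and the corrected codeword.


s = (1, 0, 0, 0)^T, error position = 8, corrected codeword c = 010001000101101

Compute s = H r^T mod 2 one row at a time:
  s_1 = 1 + 0 + 1 + 0 + 1 + 1 + 0 + 1 = 5 ≡ 1 (mod 2).
  s_2 = 0 + 0 + 1 + 0 + 1 + 1 + 0 + 1 = 4 ≡ 0 (mod 2).
  s_3 = 1 + 0 + 1 + 0 + 1 + 0 + 0 + 1 = 4 ≡ 0 (mod 2).
  s_4 = 0 + 0 + 0 + 0 + 0 + 0 + 1 + 1 = 2 ≡ 0 (mod 2).
s = (1, 0, 0, 0)^T — this equals column 8 of H (binary 1000), so error is at position 8.
Correct: flip bit 8 of r = 010001010101101 to get c = 010001000101101.


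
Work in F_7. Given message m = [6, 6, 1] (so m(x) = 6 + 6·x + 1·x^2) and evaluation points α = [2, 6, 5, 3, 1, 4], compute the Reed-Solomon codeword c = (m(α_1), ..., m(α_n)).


c = [1, 1, 5, 5, 6, 4]

Message polynomial: m(x) = 6 + 6·x + 1·x^2 (mod 7).
For each evaluation point α_i, compute m(α_i) mod 7:
  α_1 = 2: Horner steps 1 → 1 → 1, so m(2) = 1.
  α_2 = 6: Horner steps 1 → 5 → 1, so m(6) = 1.
  α_3 = 5: Horner steps 1 → 4 → 5, so m(5) = 5.
  α_4 = 3: Horner steps 1 → 2 → 5, so m(3) = 5.
  α_5 = 1: Horner steps 1 → 0 → 6, so m(1) = 6.
  α_6 = 4: Horner steps 1 → 3 → 4, so m(4) = 4.
Codeword c = [1, 1, 5, 5, 6, 4] ∈ F_7^6.


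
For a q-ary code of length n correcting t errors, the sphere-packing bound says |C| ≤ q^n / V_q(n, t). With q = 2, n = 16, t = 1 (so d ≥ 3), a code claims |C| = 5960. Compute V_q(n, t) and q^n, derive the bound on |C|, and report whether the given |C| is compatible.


V_q(n, t) = 17, q^n = 65536, Hamming bound = 3855, |C| = 5960 > bound (violated).

Step 1: Compute V_q(n, t) = Σ_{j=0}^1 C(n, j) (q−1)^j.
  j = 0: C(16,0)·(1)^0 = 1·1 = 1.
  j = 1: C(16,1)·(1)^1 = 16·1 = 16.
  V_q(n, t) = 1 + 16 = 17.
Step 2: q^n = 2^16 = 65536.
Step 3: Hamming bound ⌊q^n / V_q(n,t)⌋ = ⌊65536/17⌋ = 3855.
Step 4: Compare |C| = 5960 to 3855: violated.
The claimed |C| lies above the Hamming bound, so no 2-ary code of length 16 with d ≥ 3 can have 5960 codewords.


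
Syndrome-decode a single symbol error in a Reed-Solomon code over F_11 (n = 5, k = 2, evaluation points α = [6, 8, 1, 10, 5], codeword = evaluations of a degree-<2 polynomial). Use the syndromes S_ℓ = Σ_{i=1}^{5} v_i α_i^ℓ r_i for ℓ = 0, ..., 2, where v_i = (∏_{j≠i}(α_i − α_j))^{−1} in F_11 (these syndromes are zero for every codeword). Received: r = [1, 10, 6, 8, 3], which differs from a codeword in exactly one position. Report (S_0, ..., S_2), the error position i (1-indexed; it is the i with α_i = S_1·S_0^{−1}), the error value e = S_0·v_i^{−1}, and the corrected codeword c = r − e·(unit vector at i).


S = (2, 10, 6), error at position 5, error magnitude e = 1, c = [1, 10, 6, 8, 2].

Step 1: column multipliers v_i = (∏_{j≠i}(α_i − α_j))^{−1} mod 11.
  i = 1 (α = 6): (6−8)(6−1)(6−10)(6−5) = (−2)·5·(−4)·1 = 40 ≡ 7, so v_1 = 7^{−1} = 8 (mod 11).
  i = 2 (α = 8): (8−6)(8−1)(8−10)(8−5) = 2·7·(−2)·3 = −84 ≡ 4, so v_2 = 4^{−1} = 3 (mod 11).
  i = 3 (α = 1): (1−6)(1−8)(1−10)(1−5) = (−5)·(−7)·(−9)·(−4) = 1260 ≡ 6, so v_3 = 6^{−1} = 2 (mod 11).
  i = 4 (α = 10): (10−6)(10−8)(10−1)(10−5) = 4·2·9·5 = 360 ≡ 8, so v_4 = 8^{−1} = 7 (mod 11).
  i = 5 (α = 5): (5−6)(5−8)(5−1)(5−10) = (−1)·(−3)·4·(−5) = −60 ≡ 6, so v_5 = 6^{−1} = 2 (mod 11).
  v = [8, 3, 2, 7, 2].
Step 2: syndromes of r = [1, 10, 6, 8, 3] (all sums mod 11).
  S_0 = Σ v_i r_i = 8·1 + 3·10 + 2·6 + 7·8 + 2·3 = 112 ≡ 2.
  S_1 = Σ v_i α_i r_i = 8·6·1 + 3·8·10 + 2·1·6 + 7·10·8 + 2·5·3 = 890 ≡ 10.
  α_i^2 mod 11 = [3, 9, 1, 1, 3].
  S_2 = Σ v_i α_i^2 r_i = 8·3·1 + 3·9·10 + 2·1·6 + 7·1·8 + 2·3·3 = 380 ≡ 6.
  S = (2, 10, 6) ≠ 0, so r is not a codeword (an error is present).
Step 3: locate the error. For a single error e at position i, S_ℓ = v_i·e·α_i^ℓ, so α_err = S_1/S_0.
  S_0^{−1} = 2^{−1} = 6 (mod 11), so α_err = 10·6 = 60 ≡ 5 = α_5. Error position i = 5.
  Consistency check: S_2/S_1 = 6·10 = 60 ≡ 5 = α_err ✓ (single-error assumption holds).
Step 4: error magnitude e = S_0/v_5 = S_0·∏_{j≠5}(α_5 − α_j) = 2·6 = 12 ≡ 1 (mod 11).
Step 5: correct position 5: c_5 = r_5 − e = 3 − 1 ≡ 2 (mod 11). Hence c = [1, 10, 6, 8, 2].
  Check: interpolating c through the α_i gives m(x) = 7 + 10·x (degree < 2) with m(α_i) = c_i for every i, so c is indeed a codeword.


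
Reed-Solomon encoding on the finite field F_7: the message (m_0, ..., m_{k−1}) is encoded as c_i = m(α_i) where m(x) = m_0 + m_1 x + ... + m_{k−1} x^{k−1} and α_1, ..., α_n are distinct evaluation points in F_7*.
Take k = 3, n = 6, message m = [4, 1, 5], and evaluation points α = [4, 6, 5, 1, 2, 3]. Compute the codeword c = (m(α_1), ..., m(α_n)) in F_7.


c = [4, 1, 1, 3, 5, 3]

Message polynomial: m(x) = 4 + 1·x + 5·x^2 (mod 7).
For each evaluation point α_i, compute m(α_i) mod 7:
  α_1 = 4: Horner steps 5 → 0 → 4, so m(4) = 4.
  α_2 = 6: Horner steps 5 → 3 → 1, so m(6) = 1.
  α_3 = 5: Horner steps 5 → 5 → 1, so m(5) = 1.
  α_4 = 1: Horner steps 5 → 6 → 3, so m(1) = 3.
  α_5 = 2: Horner steps 5 → 4 → 5, so m(2) = 5.
  α_6 = 3: Horner steps 5 → 2 → 3, so m(3) = 3.
Codeword c = [4, 1, 1, 3, 5, 3] ∈ F_7^6.


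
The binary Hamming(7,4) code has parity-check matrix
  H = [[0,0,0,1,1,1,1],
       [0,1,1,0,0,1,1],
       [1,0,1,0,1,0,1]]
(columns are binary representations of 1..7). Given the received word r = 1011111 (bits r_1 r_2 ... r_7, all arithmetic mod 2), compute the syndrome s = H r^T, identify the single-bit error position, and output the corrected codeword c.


s = (0, 1, 0)^T, error position = 2, corrected codeword c = 1111111

Compute s = H r^T mod 2 one row at a time:
  s_1 = 1 + 1 + 1 + 1 = 4 ≡ 0 (mod 2).
  s_2 = 0 + 1 + 1 + 1 = 3 ≡ 1 (mod 2).
  s_3 = 1 + 1 + 1 + 1 = 4 ≡ 0 (mod 2).
s = (0, 1, 0)^T — this equals column 2 of H (binary 010), so error is at position 2.
Correct: flip bit 2 of r = 1011111 to get c = 1111111.


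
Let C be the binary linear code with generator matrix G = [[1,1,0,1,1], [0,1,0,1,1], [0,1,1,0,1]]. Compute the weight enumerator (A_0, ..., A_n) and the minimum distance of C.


Weight distribution: A_0 = 1, A_1 = 1, A_2 = 1, A_3 = 3, A_4 = 2. Minimum distance d = 1.

Enumerate all 2^3 = 8 messages m ∈ F_2^3.
For each, compute codeword c = mG in F_2^5, then tally its weight.
  m = 000 → c = 00000, weight = 0.
  m = 100 → c = 11011, weight = 4.
  m = 010 → c = 01011, weight = 3.
  m = 110 → c = 10000, weight = 1.
  m = 001 → c = 01101, weight = 3.
  m = 101 → c = 10110, weight = 3.
  m = 011 → c = 00110, weight = 2.
  m = 111 → c = 11101, weight = 4.
Tally weights:
  weight 0: 1 codewords.
  weight 1: 1 codewords.
  weight 2: 1 codewords.
  weight 3: 3 codewords.
  weight 4: 2 codewords.
Minimum distance d = smallest w > 0 with A_w > 0 = 1.
Sanity: Σ A_w = 8 = 2^3 = 8 ✓.


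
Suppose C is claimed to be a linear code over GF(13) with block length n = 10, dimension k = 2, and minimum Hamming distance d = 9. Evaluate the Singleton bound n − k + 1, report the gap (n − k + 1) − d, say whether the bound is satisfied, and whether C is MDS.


Singleton RHS = n − k + 1 = 9, slack = 0, bound satisfied, MDS.

Singleton bound: d ≤ n − k + 1.
Here n = 10, k = 2, so n − k + 1 = 9.
Given d = 9, check d ≤ 9: YES.
Slack = (n − k + 1) − d = 0.
The code is MDS (slack = 0).
Description: the claimed parameters are [10, 2, 9]_13; such a code would be MDS (meets Singleton bound).


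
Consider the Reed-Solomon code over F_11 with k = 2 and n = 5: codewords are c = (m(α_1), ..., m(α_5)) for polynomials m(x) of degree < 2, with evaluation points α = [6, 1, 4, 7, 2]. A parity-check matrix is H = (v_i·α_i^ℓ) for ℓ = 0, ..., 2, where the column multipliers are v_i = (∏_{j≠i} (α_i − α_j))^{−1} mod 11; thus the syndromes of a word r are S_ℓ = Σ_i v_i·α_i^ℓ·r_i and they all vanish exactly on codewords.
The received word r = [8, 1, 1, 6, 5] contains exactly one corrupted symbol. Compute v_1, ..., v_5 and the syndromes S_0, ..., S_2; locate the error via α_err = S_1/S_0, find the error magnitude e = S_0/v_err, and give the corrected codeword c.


S = (8, 8, 8), error at position 2, error magnitude e = 5, c = [8, 7, 1, 6, 5].

Step 1: column multipliers v_i = (∏_{j≠i}(α_i − α_j))^{−1} mod 11.
  i = 1 (α = 6): (6−1)(6−4)(6−7)(6−2) = 5·2·(−1)·4 = −40 ≡ 4, so v_1 = 4^{−1} = 3 (mod 11).
  i = 2 (α = 1): (1−6)(1−4)(1−7)(1−2) = (−5)·(−3)·(−6)·(−1) = 90 ≡ 2, so v_2 = 2^{−1} = 6 (mod 11).
  i = 3 (α = 4): (4−6)(4−1)(4−7)(4−2) = (−2)·3·(−3)·2 = 36 ≡ 3, so v_3 = 3^{−1} = 4 (mod 11).
  i = 4 (α = 7): (7−6)(7−1)(7−4)(7−2) = 1·6·3·5 = 90 ≡ 2, so v_4 = 2^{−1} = 6 (mod 11).
  i = 5 (α = 2): (2−6)(2−1)(2−4)(2−7) = (−4)·1·(−2)·(−5) = −40 ≡ 4, so v_5 = 4^{−1} = 3 (mod 11).
  v = [3, 6, 4, 6, 3].
Step 2: syndromes of r = [8, 1, 1, 6, 5] (all sums mod 11).
  S_0 = Σ v_i r_i = 3·8 + 6·1 + 4·1 + 6·6 + 3·5 = 85 ≡ 8.
  S_1 = Σ v_i α_i r_i = 3·6·8 + 6·1·1 + 4·4·1 + 6·7·6 + 3·2·5 = 448 ≡ 8.
  α_i^2 mod 11 = [3, 1, 5, 5, 4].
  S_2 = Σ v_i α_i^2 r_i = 3·3·8 + 6·1·1 + 4·5·1 + 6·5·6 + 3·4·5 = 338 ≡ 8.
  S = (8, 8, 8) ≠ 0, so r is not a codeword (an error is present).
Step 3: locate the error. For a single error e at position i, S_ℓ = v_i·e·α_i^ℓ, so α_err = S_1/S_0.
  S_0^{−1} = 8^{−1} = 7 (mod 11), so α_err = 8·7 = 56 ≡ 1 = α_2. Error position i = 2.
  Consistency check: S_2/S_1 = 8·7 = 56 ≡ 1 = α_err ✓ (single-error assumption holds).
Step 4: error magnitude e = S_0/v_2 = S_0·∏_{j≠2}(α_2 − α_j) = 8·2 = 16 ≡ 5 (mod 11).
Step 5: correct position 2: c_2 = r_2 − e = 1 − 5 ≡ 7 (mod 11). Hence c = [8, 7, 1, 6, 5].
  Check: interpolating c through the α_i gives m(x) = 9 + 9·x (degree < 2) with m(α_i) = c_i for every i, so c is indeed a codeword.


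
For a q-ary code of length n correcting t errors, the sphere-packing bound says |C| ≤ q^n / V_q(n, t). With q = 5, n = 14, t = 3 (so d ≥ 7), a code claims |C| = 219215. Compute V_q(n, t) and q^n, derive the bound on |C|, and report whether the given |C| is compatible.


V_q(n, t) = 24809, q^n = 6103515625, Hamming bound = 246020, |C| = 219215 ≤ bound (satisfied).

Step 1: Compute V_q(n, t) = Σ_{j=0}^3 C(n, j) (q−1)^j.
  j = 0: C(14,0)·(4)^0 = 1·1 = 1.
  j = 1: C(14,1)·(4)^1 = 14·4 = 56.
  j = 2: C(14,2)·(4)^2 = 91·16 = 1456.
  j = 3: C(14,3)·(4)^3 = 364·64 = 23296.
  V_q(n, t) = 1 + 56 + 1456 + 23296 = 24809.
Step 2: q^n = 5^14 = 6103515625.
Step 3: Hamming bound ⌊q^n / V_q(n,t)⌋ = ⌊6103515625/24809⌋ = 246020.
Step 4: Compare |C| = 219215 to 246020: satisfied.
The claimed |C| lies below the Hamming bound.


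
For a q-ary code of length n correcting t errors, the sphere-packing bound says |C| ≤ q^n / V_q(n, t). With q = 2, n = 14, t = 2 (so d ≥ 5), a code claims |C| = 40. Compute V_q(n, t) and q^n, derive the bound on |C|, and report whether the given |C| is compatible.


V_q(n, t) = 106, q^n = 16384, Hamming bound = 154, |C| = 40 ≤ bound (satisfied).

Step 1: Compute V_q(n, t) = Σ_{j=0}^2 C(n, j) (q−1)^j.
  j = 0: C(14,0)·(1)^0 = 1·1 = 1.
  j = 1: C(14,1)·(1)^1 = 14·1 = 14.
  j = 2: C(14,2)·(1)^2 = 91·1 = 91.
  V_q(n, t) = 1 + 14 + 91 = 106.
Step 2: q^n = 2^14 = 16384.
Step 3: Hamming bound ⌊q^n / V_q(n,t)⌋ = ⌊16384/106⌋ = 154.
Step 4: Compare |C| = 40 to 154: satisfied.
The claimed |C| lies below the Hamming bound.


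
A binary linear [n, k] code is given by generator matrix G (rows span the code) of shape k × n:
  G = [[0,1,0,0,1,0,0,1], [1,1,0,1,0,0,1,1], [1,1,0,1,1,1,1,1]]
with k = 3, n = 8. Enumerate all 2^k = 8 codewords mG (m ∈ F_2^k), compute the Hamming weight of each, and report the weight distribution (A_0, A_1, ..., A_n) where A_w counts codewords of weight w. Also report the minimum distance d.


Weight distribution: A_0 = 1, A_2 = 1, A_3 = 2, A_4 = 2, A_5 = 1, A_7 = 1. Minimum distance d = 2.

Enumerate all 2^3 = 8 messages m ∈ F_2^3.
For each, compute codeword c = mG in F_2^8, then tally its weight.
  m = 000 → c = 00000000, weight = 0.
  m = 100 → c = 01001001, weight = 3.
  m = 010 → c = 11010011, weight = 5.
  m = 110 → c = 10011010, weight = 4.
  m = 001 → c = 11011111, weight = 7.
  m = 101 → c = 10010110, weight = 4.
  m = 011 → c = 00001100, weight = 2.
  m = 111 → c = 01000101, weight = 3.
Tally weights:
  weight 0: 1 codewords.
  weight 2: 1 codewords.
  weight 3: 2 codewords.
  weight 4: 2 codewords.
  weight 5: 1 codewords.
  weight 7: 1 codewords.
Minimum distance d = smallest w > 0 with A_w > 0 = 2.
Sanity: Σ A_w = 8 = 2^3 = 8 ✓.


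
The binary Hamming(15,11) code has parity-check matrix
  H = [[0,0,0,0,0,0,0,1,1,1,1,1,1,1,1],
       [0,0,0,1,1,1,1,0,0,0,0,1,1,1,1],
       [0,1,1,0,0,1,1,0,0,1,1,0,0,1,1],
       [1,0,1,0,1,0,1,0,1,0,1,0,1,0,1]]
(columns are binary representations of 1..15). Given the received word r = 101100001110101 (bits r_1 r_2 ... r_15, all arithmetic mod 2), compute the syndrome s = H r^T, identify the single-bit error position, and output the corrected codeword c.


s = (1, 1, 0, 0)^T, error position = 12, corrected codeword c = 101100001111101

Compute s = H r^T mod 2 one row at a time:
  s_1 = 0 + 1 + 1 + 1 + 0 + 1 + 0 + 1 = 5 ≡ 1 (mod 2).
  s_2 = 1 + 0 + 0 + 0 + 0 + 1 + 0 + 1 = 3 ≡ 1 (mod 2).
  s_3 = 0 + 1 + 0 + 0 + 1 + 1 + 0 + 1 = 4 ≡ 0 (mod 2).
  s_4 = 1 + 1 + 0 + 0 + 1 + 1 + 1 + 1 = 6 ≡ 0 (mod 2).
s = (1, 1, 0, 0)^T — this equals column 12 of H (binary 1100), so error is at position 12.
Correct: flip bit 12 of r = 101100001110101 to get c = 101100001111101.


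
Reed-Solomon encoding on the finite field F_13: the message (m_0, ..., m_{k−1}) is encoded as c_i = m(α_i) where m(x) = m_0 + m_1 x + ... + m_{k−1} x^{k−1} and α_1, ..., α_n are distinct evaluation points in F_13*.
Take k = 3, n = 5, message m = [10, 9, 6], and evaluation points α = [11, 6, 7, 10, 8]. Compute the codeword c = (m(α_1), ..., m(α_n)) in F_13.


c = [3, 7, 3, 11, 11]

Message polynomial: m(x) = 10 + 9·x + 6·x^2 (mod 13).
For each evaluation point α_i, compute m(α_i) mod 13:
  α_1 = 11: Horner steps 6 → 10 → 3, so m(11) = 3.
  α_2 = 6: Horner steps 6 → 6 → 7, so m(6) = 7.
  α_3 = 7: Horner steps 6 → 12 → 3, so m(7) = 3.
  α_4 = 10: Horner steps 6 → 4 → 11, so m(10) = 11.
  α_5 = 8: Horner steps 6 → 5 → 11, so m(8) = 11.
Codeword c = [3, 7, 3, 11, 11] ∈ F_13^5.


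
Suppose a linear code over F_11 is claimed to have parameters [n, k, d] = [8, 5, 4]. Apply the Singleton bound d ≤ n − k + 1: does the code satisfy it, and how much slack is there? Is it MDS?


Singleton RHS = n − k + 1 = 4, slack = 0, bound satisfied, MDS.

Singleton bound: d ≤ n − k + 1.
Here n = 8, k = 5, so n − k + 1 = 4.
Given d = 4, check d ≤ 4: YES.
Slack = (n − k + 1) − d = 0.
The code is MDS (slack = 0).
Description: the claimed parameters are [8, 5, 4]_11; such a code would be MDS (meets Singleton bound).


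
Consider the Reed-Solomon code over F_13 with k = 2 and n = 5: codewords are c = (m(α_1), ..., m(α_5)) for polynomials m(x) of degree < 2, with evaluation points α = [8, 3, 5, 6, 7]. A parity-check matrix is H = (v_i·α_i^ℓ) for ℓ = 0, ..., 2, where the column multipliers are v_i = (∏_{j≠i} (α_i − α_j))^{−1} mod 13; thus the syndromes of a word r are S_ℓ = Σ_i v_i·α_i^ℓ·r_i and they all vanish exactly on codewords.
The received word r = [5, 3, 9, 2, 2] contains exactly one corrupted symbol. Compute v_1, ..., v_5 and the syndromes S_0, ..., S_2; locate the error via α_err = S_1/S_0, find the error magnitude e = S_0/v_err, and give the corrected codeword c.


S = (7, 3, 5), error at position 4, error magnitude e = 3, c = [5, 3, 9, 12, 2].

Step 1: column multipliers v_i = (∏_{j≠i}(α_i − α_j))^{−1} mod 13.
  i = 1 (α = 8): (8−3)(8−5)(8−6)(8−7) = 5·3·2·1 = 30 ≡ 4, so v_1 = 4^{−1} = 10 (mod 13).
  i = 2 (α = 3): (3−8)(3−5)(3−6)(3−7) = (−5)·(−2)·(−3)·(−4) = 120 ≡ 3, so v_2 = 3^{−1} = 9 (mod 13).
  i = 3 (α = 5): (5−8)(5−3)(5−6)(5−7) = (−3)·2·(−1)·(−2) = −12 ≡ 1, so v_3 = 1^{−1} = 1 (mod 13).
  i = 4 (α = 6): (6−8)(6−3)(6−5)(6−7) = (−2)·3·1·(−1) = 6 ≡ 6, so v_4 = 6^{−1} = 11 (mod 13).
  i = 5 (α = 7): (7−8)(7−3)(7−5)(7−6) = (−1)·4·2·1 = −8 ≡ 5, so v_5 = 5^{−1} = 8 (mod 13).
  v = [10, 9, 1, 11, 8].
Step 2: syndromes of r = [5, 3, 9, 2, 2] (all sums mod 13).
  S_0 = Σ v_i r_i = 10·5 + 9·3 + 1·9 + 11·2 + 8·2 = 124 ≡ 7.
  S_1 = Σ v_i α_i r_i = 10·8·5 + 9·3·3 + 1·5·9 + 11·6·2 + 8·7·2 = 770 ≡ 3.
  α_i^2 mod 13 = [12, 9, 12, 10, 10].
  S_2 = Σ v_i α_i^2 r_i = 10·12·5 + 9·9·3 + 1·12·9 + 11·10·2 + 8·10·2 = 1331 ≡ 5.
  S = (7, 3, 5) ≠ 0, so r is not a codeword (an error is present).
Step 3: locate the error. For a single error e at position i, S_ℓ = v_i·e·α_i^ℓ, so α_err = S_1/S_0.
  S_0^{−1} = 7^{−1} = 2 (mod 13), so α_err = 3·2 = 6 ≡ 6 = α_4. Error position i = 4.
  Consistency check: S_2/S_1 = 5·9 = 45 ≡ 6 = α_err ✓ (single-error assumption holds).
Step 4: error magnitude e = S_0/v_4 = S_0·∏_{j≠4}(α_4 − α_j) = 7·6 = 42 ≡ 3 (mod 13).
Step 5: correct position 4: c_4 = r_4 − e = 2 − 3 ≡ 12 (mod 13). Hence c = [5, 3, 9, 12, 2].
  Check: interpolating c through the α_i gives m(x) = 7 + 3·x (degree < 2) with m(α_i) = c_i for every i, so c is indeed a codeword.


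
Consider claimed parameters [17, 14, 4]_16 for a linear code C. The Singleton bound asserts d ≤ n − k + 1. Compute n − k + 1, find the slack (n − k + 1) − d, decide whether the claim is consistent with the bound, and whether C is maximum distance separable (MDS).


Singleton RHS = n − k + 1 = 4, slack = 0, bound satisfied, MDS.

Singleton bound: d ≤ n − k + 1.
Here n = 17, k = 14, so n − k + 1 = 4.
Given d = 4, check d ≤ 4: YES.
Slack = (n − k + 1) − d = 0.
The code is MDS (slack = 0).
Description: the claimed parameters are [17, 14, 4]_16; such a code would be MDS (meets Singleton bound).


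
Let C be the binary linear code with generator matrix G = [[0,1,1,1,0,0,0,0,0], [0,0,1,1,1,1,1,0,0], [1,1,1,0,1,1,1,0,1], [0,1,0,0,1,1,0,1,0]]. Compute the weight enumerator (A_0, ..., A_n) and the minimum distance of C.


Weight distribution: A_0 = 1, A_2 = 1, A_3 = 2, A_4 = 3, A_5 = 4, A_6 = 3, A_7 = 2. Minimum distance d = 2.

Enumerate all 2^4 = 16 messages m ∈ F_2^4.
For each, compute codeword c = mG in F_2^9, then tally its weight.
  m = 0000 → c = 000000000, weight = 0.
  m = 1000 → c = 011100000, weight = 3.
  m = 0100 → c = 001111100, weight = 5.
  m = 1100 → c = 010011100, weight = 4.
  m = 0010 → c = 111011101, weight = 7.
  m = 1010 → c = 100111101, weight = 6.
  m = 0110 → c = 110100001, weight = 4.
  m = 1110 → c = 101000001, weight = 3.
  m = 0001 → c = 010011010, weight = 4.
  m = 1001 → c = 001111010, weight = 5.
  m = 0101 → c = 011100110, weight = 5.
  m = 1101 → c = 000000110, weight = 2.
  m = 0011 → c = 101000111, weight = 5.
  m = 1011 → c = 110100111, weight = 6.
  m = 0111 → c = 100111011, weight = 6.
  m = 1111 → c = 111011011, weight = 7.
Tally weights:
  weight 0: 1 codewords.
  weight 2: 1 codewords.
  weight 3: 2 codewords.
  weight 4: 3 codewords.
  weight 5: 4 codewords.
  weight 6: 3 codewords.
  weight 7: 2 codewords.
Minimum distance d = smallest w > 0 with A_w > 0 = 2.
Sanity: Σ A_w = 16 = 2^4 = 16 ✓.


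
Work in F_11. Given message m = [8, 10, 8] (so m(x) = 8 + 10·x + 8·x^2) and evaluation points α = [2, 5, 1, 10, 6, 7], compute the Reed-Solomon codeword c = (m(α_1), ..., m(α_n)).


c = [5, 5, 4, 6, 4, 8]

Message polynomial: m(x) = 8 + 10·x + 8·x^2 (mod 11).
For each evaluation point α_i, compute m(α_i) mod 11:
  α_1 = 2: Horner steps 8 → 4 → 5, so m(2) = 5.
  α_2 = 5: Horner steps 8 → 6 → 5, so m(5) = 5.
  α_3 = 1: Horner steps 8 → 7 → 4, so m(1) = 4.
  α_4 = 10: Horner steps 8 → 2 → 6, so m(10) = 6.
  α_5 = 6: Horner steps 8 → 3 → 4, so m(6) = 4.
  α_6 = 7: Horner steps 8 → 0 → 8, so m(7) = 8.
Codeword c = [5, 5, 4, 6, 4, 8] ∈ F_11^6.


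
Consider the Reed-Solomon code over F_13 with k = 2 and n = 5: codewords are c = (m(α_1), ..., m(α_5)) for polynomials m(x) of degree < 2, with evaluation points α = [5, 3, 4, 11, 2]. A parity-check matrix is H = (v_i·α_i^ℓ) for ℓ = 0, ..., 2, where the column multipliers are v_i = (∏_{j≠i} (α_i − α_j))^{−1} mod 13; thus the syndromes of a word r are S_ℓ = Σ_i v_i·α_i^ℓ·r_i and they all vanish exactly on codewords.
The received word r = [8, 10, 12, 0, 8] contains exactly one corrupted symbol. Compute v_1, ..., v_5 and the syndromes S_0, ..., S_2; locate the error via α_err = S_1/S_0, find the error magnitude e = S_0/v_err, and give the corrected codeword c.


S = (11, 3, 2), error at position 1, error magnitude e = 7, c = [1, 10, 12, 0, 8].

Step 1: column multipliers v_i = (∏_{j≠i}(α_i − α_j))^{−1} mod 13.
  i = 1 (α = 5): (5−3)(5−4)(5−11)(5−2) = 2·1·(−6)·3 = −36 ≡ 3, so v_1 = 3^{−1} = 9 (mod 13).
  i = 2 (α = 3): (3−5)(3−4)(3−11)(3−2) = (−2)·(−1)·(−8)·1 = −16 ≡ 10, so v_2 = 10^{−1} = 4 (mod 13).
  i = 3 (α = 4): (4−5)(4−3)(4−11)(4−2) = (−1)·1·(−7)·2 = 14 ≡ 1, so v_3 = 1^{−1} = 1 (mod 13).
  i = 4 (α = 11): (11−5)(11−3)(11−4)(11−2) = 6·8·7·9 = 3024 ≡ 8, so v_4 = 8^{−1} = 5 (mod 13).
  i = 5 (α = 2): (2−5)(2−3)(2−4)(2−11) = (−3)·(−1)·(−2)·(−9) = 54 ≡ 2, so v_5 = 2^{−1} = 7 (mod 13).
  v = [9, 4, 1, 5, 7].
Step 2: syndromes of r = [8, 10, 12, 0, 8] (all sums mod 13).
  S_0 = Σ v_i r_i = 9·8 + 4·10 + 1·12 + 5·0 + 7·8 = 180 ≡ 11.
  S_1 = Σ v_i α_i r_i = 9·5·8 + 4·3·10 + 1·4·12 + 5·11·0 + 7·2·8 = 640 ≡ 3.
  α_i^2 mod 13 = [12, 9, 3, 4, 4].
  S_2 = Σ v_i α_i^2 r_i = 9·12·8 + 4·9·10 + 1·3·12 + 5·4·0 + 7·4·8 = 1484 ≡ 2.
  S = (11, 3, 2) ≠ 0, so r is not a codeword (an error is present).
Step 3: locate the error. For a single error e at position i, S_ℓ = v_i·e·α_i^ℓ, so α_err = S_1/S_0.
  S_0^{−1} = 11^{−1} = 6 (mod 13), so α_err = 3·6 = 18 ≡ 5 = α_1. Error position i = 1.
  Consistency check: S_2/S_1 = 2·9 = 18 ≡ 5 = α_err ✓ (single-error assumption holds).
Step 4: error magnitude e = S_0/v_1 = S_0·∏_{j≠1}(α_1 − α_j) = 11·3 = 33 ≡ 7 (mod 13).
Step 5: correct position 1: c_1 = r_1 − e = 8 − 7 ≡ 1 (mod 13). Hence c = [1, 10, 12, 0, 8].
  Check: interpolating c through the α_i gives m(x) = 4 + 2·x (degree < 2) with m(α_i) = c_i for every i, so c is indeed a codeword.


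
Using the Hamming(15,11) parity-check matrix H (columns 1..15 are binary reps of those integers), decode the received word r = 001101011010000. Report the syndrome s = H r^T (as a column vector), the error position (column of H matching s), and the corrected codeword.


s = (1, 0, 1, 1)^T, error position = 11, corrected codeword c = 001101011000000

Compute s = H r^T mod 2 one row at a time:
  s_1 = 1 + 1 + 0 + 1 + 0 + 0 + 0 + 0 = 3 ≡ 1 (mod 2).
  s_2 = 1 + 0 + 1 + 0 + 0 + 0 + 0 + 0 = 2 ≡ 0 (mod 2).
  s_3 = 0 + 1 + 1 + 0 + 0 + 1 + 0 + 0 = 3 ≡ 1 (mod 2).
  s_4 = 0 + 1 + 0 + 0 + 1 + 1 + 0 + 0 = 3 ≡ 1 (mod 2).
s = (1, 0, 1, 1)^T — this equals column 11 of H (binary 1011), so error is at position 11.
Correct: flip bit 11 of r = 001101011010000 to get c = 001101011000000.


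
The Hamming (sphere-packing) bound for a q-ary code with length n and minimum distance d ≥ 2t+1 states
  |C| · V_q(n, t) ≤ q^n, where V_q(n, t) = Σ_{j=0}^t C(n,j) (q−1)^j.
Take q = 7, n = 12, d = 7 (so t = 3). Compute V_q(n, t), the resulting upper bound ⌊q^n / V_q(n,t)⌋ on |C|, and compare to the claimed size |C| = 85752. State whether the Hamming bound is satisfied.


V_q(n, t) = 49969, q^n = 13841287201, Hamming bound = 276997, |C| = 85752 ≤ bound (satisfied).

Step 1: Compute V_q(n, t) = Σ_{j=0}^3 C(n, j) (q−1)^j.
  j = 0: C(12,0)·(6)^0 = 1·1 = 1.
  j = 1: C(12,1)·(6)^1 = 12·6 = 72.
  j = 2: C(12,2)·(6)^2 = 66·36 = 2376.
  j = 3: C(12,3)·(6)^3 = 220·216 = 47520.
  V_q(n, t) = 1 + 72 + 2376 + 47520 = 49969.
Step 2: q^n = 7^12 = 13841287201.
Step 3: Hamming bound ⌊q^n / V_q(n,t)⌋ = ⌊13841287201/49969⌋ = 276997.
Step 4: Compare |C| = 85752 to 276997: satisfied.
The claimed |C| lies below the Hamming bound.


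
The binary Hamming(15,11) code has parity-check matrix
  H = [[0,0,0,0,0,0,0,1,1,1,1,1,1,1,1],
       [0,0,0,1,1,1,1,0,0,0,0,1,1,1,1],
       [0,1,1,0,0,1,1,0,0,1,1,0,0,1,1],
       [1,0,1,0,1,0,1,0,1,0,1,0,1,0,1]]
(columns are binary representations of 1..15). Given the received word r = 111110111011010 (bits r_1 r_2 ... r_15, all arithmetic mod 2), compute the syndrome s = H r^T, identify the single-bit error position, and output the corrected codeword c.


s = (1, 1, 1, 0)^T, error position = 14, corrected codeword c = 111110111011000

Compute s = H r^T mod 2 one row at a time:
  s_1 = 1 + 1 + 0 + 1 + 1 + 0 + 1 + 0 = 5 ≡ 1 (mod 2).
  s_2 = 1 + 1 + 0 + 1 + 1 + 0 + 1 + 0 = 5 ≡ 1 (mod 2).
  s_3 = 1 + 1 + 0 + 1 + 0 + 1 + 1 + 0 = 5 ≡ 1 (mod 2).
  s_4 = 1 + 1 + 1 + 1 + 1 + 1 + 0 + 0 = 6 ≡ 0 (mod 2).
s = (1, 1, 1, 0)^T — this equals column 14 of H (binary 1110), so error is at position 14.
Correct: flip bit 14 of r = 111110111011010 to get c = 111110111011000.
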